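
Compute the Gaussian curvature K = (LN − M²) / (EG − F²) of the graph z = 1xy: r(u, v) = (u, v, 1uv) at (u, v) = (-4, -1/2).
K = -16/4761

Coefficients of the first fundamental form: E = v^2 + 1, F = u*v, G = u^2 + 1.
Coefficients of the second fundamental form: L = 0, M = 1/sqrt(u^2 + v^2 + 1), N = 0.
Assemble K = (LN − M²)/(EG − F²) = 1/((u^2*v^2 - (u^2 + 1)*(v^2 + 1))*(u^2 + v^2 + 1)). At (u, v) = (-4, -1/2): K = -16/4761.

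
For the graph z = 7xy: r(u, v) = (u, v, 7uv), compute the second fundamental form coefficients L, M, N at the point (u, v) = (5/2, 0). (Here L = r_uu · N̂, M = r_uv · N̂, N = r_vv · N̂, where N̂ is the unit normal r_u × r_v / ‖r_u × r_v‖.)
L = 0;  M = 14*sqrt(1229)/1229;  N = 0

Compute the unit normal N̂(u, v) = (-7*v/sqrt(49*u^2 + 49*v^2 + 1), -7*u/sqrt(49*u^2 + 49*v^2 + 1), 1/sqrt(49*u^2 + 49*v^2 + 1)), and the second partials r_uu, r_uv, r_vv. Take dot products:
  L(u, v) = r_uu · N̂ = 0,
  M(u, v) = r_uv · N̂ = 7/sqrt(49*u^2 + 49*v^2 + 1),
  N(u, v) = r_vv · N̂ = 0.
Evaluating at (u, v) = (5/2, 0):
  L = 0, M = 14*sqrt(1229)/1229, N = 0.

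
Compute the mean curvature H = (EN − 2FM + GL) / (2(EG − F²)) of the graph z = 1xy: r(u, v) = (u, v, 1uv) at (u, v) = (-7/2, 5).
H = 140*sqrt(17)/7803

With E = v^2 + 1, F = u*v, G = u^2 + 1, L = 0, M = 1/sqrt(u^2 + v^2 + 1), N = 0, assemble
  H = (EN − 2FM + GL) / (2(EG − F²)) = -u*v/(u^2 + v^2 + 1)^(3/2).
At (u, v) = (-7/2, 5): H = 140*sqrt(17)/7803.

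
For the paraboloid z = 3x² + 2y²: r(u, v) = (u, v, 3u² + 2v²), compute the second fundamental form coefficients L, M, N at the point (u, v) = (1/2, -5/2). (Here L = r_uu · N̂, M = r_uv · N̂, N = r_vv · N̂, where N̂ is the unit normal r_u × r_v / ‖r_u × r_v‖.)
L = 3*sqrt(110)/55;  M = 0;  N = 2*sqrt(110)/55

Compute the unit normal N̂(u, v) = (-6*u/sqrt(36*u^2 + 16*v^2 + 1), -4*v/sqrt(36*u^2 + 16*v^2 + 1), 1/sqrt(36*u^2 + 16*v^2 + 1)), and the second partials r_uu, r_uv, r_vv. Take dot products:
  L(u, v) = r_uu · N̂ = 6/sqrt(36*u^2 + 16*v^2 + 1),
  M(u, v) = r_uv · N̂ = 0,
  N(u, v) = r_vv · N̂ = 4/sqrt(36*u^2 + 16*v^2 + 1).
Evaluating at (u, v) = (1/2, -5/2):
  L = 3*sqrt(110)/55, M = 0, N = 2*sqrt(110)/55.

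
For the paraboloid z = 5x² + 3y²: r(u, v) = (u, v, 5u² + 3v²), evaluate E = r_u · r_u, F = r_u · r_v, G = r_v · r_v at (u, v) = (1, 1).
E = 101;  F = 60;  G = 37

Partials: r_u = (1, 0, 10*u), r_v = (0, 1, 6*v). As functions of (u, v):
  E = r_u · r_u = 100*u^2 + 1,
  F = r_u · r_v = 60*u*v,
  G = r_v · r_v = 36*v^2 + 1.
Evaluating at (u, v) = (1, 1): E = 101, F = 60, G = 37.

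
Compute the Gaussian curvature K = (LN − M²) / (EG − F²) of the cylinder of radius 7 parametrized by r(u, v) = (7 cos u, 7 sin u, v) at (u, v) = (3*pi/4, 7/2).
K = 0

Coefficients of the first fundamental form: E = 49, F = 0, G = 1.
Coefficients of the second fundamental form: L = -7, M = 0, N = 0.
Assemble K = (LN − M²)/(EG − F²) = 0. At (u, v) = (3*pi/4, 7/2): K = 0.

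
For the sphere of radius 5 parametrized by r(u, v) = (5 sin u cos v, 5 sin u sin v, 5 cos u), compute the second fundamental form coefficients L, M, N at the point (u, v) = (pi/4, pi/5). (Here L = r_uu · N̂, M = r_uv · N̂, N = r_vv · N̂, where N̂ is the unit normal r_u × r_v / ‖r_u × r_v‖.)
L = -5;  M = 0;  N = -5/2

Compute the unit normal N̂(u, v) = (sin(u)^2*cos(v)/Abs(sin(u)), sin(u)^2*sin(v)/Abs(sin(u)), sin(2*u)/(2*Abs(sin(u)))), and the second partials r_uu, r_uv, r_vv. Take dot products:
  L(u, v) = r_uu · N̂ = -5*sin(u)/Abs(sin(u)),
  M(u, v) = r_uv · N̂ = 0,
  N(u, v) = r_vv · N̂ = -5*sin(u)^3/Abs(sin(u)).
Evaluating at (u, v) = (pi/4, pi/5):
  L = -5, M = 0, N = -5/2.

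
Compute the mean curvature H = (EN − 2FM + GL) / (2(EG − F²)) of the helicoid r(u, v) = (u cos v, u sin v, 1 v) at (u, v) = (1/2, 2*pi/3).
H = 0

With E = 1, F = 0, G = u^2 + 1, L = 0, M = -1/sqrt(u^2 + 1), N = 0, assemble
  H = (EN − 2FM + GL) / (2(EG − F²)) = 0.
At (u, v) = (1/2, 2*pi/3): H = 0.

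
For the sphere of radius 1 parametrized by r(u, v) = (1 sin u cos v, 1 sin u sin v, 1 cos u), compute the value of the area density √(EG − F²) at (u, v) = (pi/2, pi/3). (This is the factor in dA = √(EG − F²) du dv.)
√(EG − F²)|_{(pi/2, pi/3)} = 1

E = 1, F = 0, G = sin(u)^2, so EG − F² = sin(u)^2. Taking the positive square root: √(EG − F²) = Abs(sin(u)). At (u, v) = (pi/2, pi/3): 1.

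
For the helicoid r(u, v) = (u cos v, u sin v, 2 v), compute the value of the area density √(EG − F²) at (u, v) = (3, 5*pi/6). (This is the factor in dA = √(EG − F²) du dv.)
√(EG − F²)|_{(3, 5*pi/6)} = sqrt(13)

E = 1, F = 0, G = u^2 + 4, so EG − F² = u^2 + 4. Taking the positive square root: √(EG − F²) = sqrt(u^2 + 4). At (u, v) = (3, 5*pi/6): sqrt(13).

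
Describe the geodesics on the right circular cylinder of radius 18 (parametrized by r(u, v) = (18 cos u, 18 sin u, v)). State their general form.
The cylinder is flat (K = 0) and locally isometric to the plane via the development (u, v) ↦ (18 u, v). Geodesics are the pre-images of straight lines: circles (v constant), vertical lines (u constant), and helices (v = c · u + d) for constants c, d.

A right cylinder has E = 18², F = 0, G = 1, so EG − F² = 18², and L = −18, M = N = 0, giving K = (LN − M²)/(EG − F²) = 0 everywhere. A flat surface is locally isometric to the Euclidean plane via the map (u, v) ↦ (18 u, v). Straight lines in the (x̃, ỹ) plane pull back to: (a) horizontal circles (v = const), (b) vertical generators (u = const), and (c) helices (18 u tan θ = v, i.e. v = c · u + d).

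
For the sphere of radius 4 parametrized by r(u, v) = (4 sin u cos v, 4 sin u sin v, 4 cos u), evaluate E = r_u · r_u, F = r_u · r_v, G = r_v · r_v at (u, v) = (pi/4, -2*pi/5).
E = 16;  F = 0;  G = 8

Partials: r_u = (4*cos(u)*cos(v), 4*sin(v)*cos(u), -4*sin(u)), r_v = (-4*sin(u)*sin(v), 4*sin(u)*cos(v), 0). As functions of (u, v):
  E = r_u · r_u = 16,
  F = r_u · r_v = 0,
  G = r_v · r_v = 16*sin(u)^2.
Evaluating at (u, v) = (pi/4, -2*pi/5): E = 16, F = 0, G = 8.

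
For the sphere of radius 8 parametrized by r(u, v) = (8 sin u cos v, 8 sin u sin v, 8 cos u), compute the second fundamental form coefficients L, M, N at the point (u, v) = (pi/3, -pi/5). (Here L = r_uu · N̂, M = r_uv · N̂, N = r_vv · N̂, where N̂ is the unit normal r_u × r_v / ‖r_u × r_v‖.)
L = -8;  M = 0;  N = -6

Compute the unit normal N̂(u, v) = (sin(u)^2*cos(v)/Abs(sin(u)), sin(u)^2*sin(v)/Abs(sin(u)), sin(2*u)/(2*Abs(sin(u)))), and the second partials r_uu, r_uv, r_vv. Take dot products:
  L(u, v) = r_uu · N̂ = -8*sin(u)/Abs(sin(u)),
  M(u, v) = r_uv · N̂ = 0,
  N(u, v) = r_vv · N̂ = -8*sin(u)^3/Abs(sin(u)).
Evaluating at (u, v) = (pi/3, -pi/5):
  L = -8, M = 0, N = -6.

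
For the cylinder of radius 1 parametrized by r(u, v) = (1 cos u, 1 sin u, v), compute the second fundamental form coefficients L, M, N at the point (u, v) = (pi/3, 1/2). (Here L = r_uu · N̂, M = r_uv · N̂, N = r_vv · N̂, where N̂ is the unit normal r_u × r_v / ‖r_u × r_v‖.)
L = -1;  M = 0;  N = 0

Compute the unit normal N̂(u, v) = (cos(u), sin(u), 0), and the second partials r_uu, r_uv, r_vv. Take dot products:
  L(u, v) = r_uu · N̂ = -1,
  M(u, v) = r_uv · N̂ = 0,
  N(u, v) = r_vv · N̂ = 0.
Evaluating at (u, v) = (pi/3, 1/2):
  L = -1, M = 0, N = 0.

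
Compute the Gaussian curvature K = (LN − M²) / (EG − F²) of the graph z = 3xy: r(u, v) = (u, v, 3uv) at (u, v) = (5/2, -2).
K = -144/139129

Coefficients of the first fundamental form: E = 9*v^2 + 1, F = 9*u*v, G = 9*u^2 + 1.
Coefficients of the second fundamental form: L = 0, M = 3/sqrt(9*u^2 + 9*v^2 + 1), N = 0.
Assemble K = (LN − M²)/(EG − F²) = -9/(81*u^4 + 162*u^2*v^2 + 18*u^2 + 81*v^4 + 18*v^2 + 1). At (u, v) = (5/2, -2): K = -144/139129.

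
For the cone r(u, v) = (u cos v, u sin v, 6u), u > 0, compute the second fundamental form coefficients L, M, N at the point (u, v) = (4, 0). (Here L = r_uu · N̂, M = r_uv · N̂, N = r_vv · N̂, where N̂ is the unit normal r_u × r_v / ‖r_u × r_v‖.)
L = 0;  M = 0;  N = 24*sqrt(37)/37

Compute the unit normal N̂(u, v) = (-6*sqrt(37)*u*cos(v)/(37*Abs(u)), -6*sqrt(37)*u*sin(v)/(37*Abs(u)), sqrt(37)*u/(37*Abs(u))), and the second partials r_uu, r_uv, r_vv. Take dot products:
  L(u, v) = r_uu · N̂ = 0,
  M(u, v) = r_uv · N̂ = 0,
  N(u, v) = r_vv · N̂ = 6*sqrt(37)*u^2/(37*Abs(u)).
Evaluating at (u, v) = (4, 0):
  L = 0, M = 0, N = 24*sqrt(37)/37.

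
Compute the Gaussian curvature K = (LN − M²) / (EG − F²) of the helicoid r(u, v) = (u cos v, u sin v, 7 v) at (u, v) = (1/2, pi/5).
K = -784/38809

Coefficients of the first fundamental form: E = 1, F = 0, G = u^2 + 49.
Coefficients of the second fundamental form: L = 0, M = -7/sqrt(u^2 + 49), N = 0.
Assemble K = (LN − M²)/(EG − F²) = -49/(u^2 + 49)^2. At (u, v) = (1/2, pi/5): K = -784/38809.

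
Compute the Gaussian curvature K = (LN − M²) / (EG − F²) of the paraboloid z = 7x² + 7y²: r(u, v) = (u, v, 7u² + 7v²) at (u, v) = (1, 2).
K = 196/962361

Coefficients of the first fundamental form: E = 196*u^2 + 1, F = 196*u*v, G = 196*v^2 + 1.
Coefficients of the second fundamental form: L = 14/sqrt(196*u^2 + 196*v^2 + 1), M = 0, N = 14/sqrt(196*u^2 + 196*v^2 + 1).
Assemble K = (LN − M²)/(EG − F²) = 196/(38416*u^4 + 76832*u^2*v^2 + 392*u^2 + 38416*v^4 + 392*v^2 + 1). At (u, v) = (1, 2): K = 196/962361.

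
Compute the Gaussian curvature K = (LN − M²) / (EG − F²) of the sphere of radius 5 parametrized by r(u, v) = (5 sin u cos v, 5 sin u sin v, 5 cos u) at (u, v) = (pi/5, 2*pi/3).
K = 1/25

Coefficients of the first fundamental form: E = 25, F = 0, G = 25*sin(u)^2.
Coefficients of the second fundamental form: L = -5*sin(u)/Abs(sin(u)), M = 0, N = -5*sin(u)^3/Abs(sin(u)).
Assemble K = (LN − M²)/(EG − F²) = 1/25. At (u, v) = (pi/5, 2*pi/3): K = 1/25.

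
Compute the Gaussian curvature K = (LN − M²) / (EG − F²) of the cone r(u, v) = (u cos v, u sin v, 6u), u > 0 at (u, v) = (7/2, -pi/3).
K = 0

Coefficients of the first fundamental form: E = 37, F = 0, G = u^2.
Coefficients of the second fundamental form: L = 0, M = 0, N = 6*sqrt(37)*u^2/(37*Abs(u)).
Assemble K = (LN − M²)/(EG − F²) = 0. At (u, v) = (7/2, -pi/3): K = 0.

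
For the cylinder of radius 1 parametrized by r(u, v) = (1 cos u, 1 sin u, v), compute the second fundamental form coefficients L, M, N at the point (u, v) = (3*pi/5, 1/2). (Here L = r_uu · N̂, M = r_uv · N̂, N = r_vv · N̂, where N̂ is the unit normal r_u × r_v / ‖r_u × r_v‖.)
L = -1;  M = 0;  N = 0

Compute the unit normal N̂(u, v) = (cos(u), sin(u), 0), and the second partials r_uu, r_uv, r_vv. Take dot products:
  L(u, v) = r_uu · N̂ = -1,
  M(u, v) = r_uv · N̂ = 0,
  N(u, v) = r_vv · N̂ = 0.
Evaluating at (u, v) = (3*pi/5, 1/2):
  L = -1, M = 0, N = 0.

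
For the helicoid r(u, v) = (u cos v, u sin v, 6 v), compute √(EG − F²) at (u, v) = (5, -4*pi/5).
√(EG − F²)|_{(5, -4*pi/5)} = sqrt(61)

E = 1, F = 0, G = u^2 + 36; EG − F² = u^2 + 36; √(EG − F²) = sqrt(u^2 + 36). At the given point: sqrt(61).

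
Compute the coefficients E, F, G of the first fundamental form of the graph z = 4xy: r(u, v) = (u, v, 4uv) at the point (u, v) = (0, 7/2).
E = 197;  F = 0;  G = 1

Partials: r_u = (1, 0, 4*v), r_v = (0, 1, 4*u). As functions of (u, v):
  E = r_u · r_u = 16*v^2 + 1,
  F = r_u · r_v = 16*u*v,
  G = r_v · r_v = 16*u^2 + 1.
Evaluating at (u, v) = (0, 7/2): E = 197, F = 0, G = 1.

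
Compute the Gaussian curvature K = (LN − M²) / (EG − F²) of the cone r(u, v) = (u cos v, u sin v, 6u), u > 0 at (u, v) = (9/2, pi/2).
K = 0

Coefficients of the first fundamental form: E = 37, F = 0, G = u^2.
Coefficients of the second fundamental form: L = 0, M = 0, N = 6*sqrt(37)*u^2/(37*Abs(u)).
Assemble K = (LN − M²)/(EG − F²) = 0. At (u, v) = (9/2, pi/2): K = 0.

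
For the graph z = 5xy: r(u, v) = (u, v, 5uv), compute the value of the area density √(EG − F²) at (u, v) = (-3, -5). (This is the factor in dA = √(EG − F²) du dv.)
√(EG − F²)|_{(-3, -5)} = sqrt(851)

E = 25*v^2 + 1, F = 25*u*v, G = 25*u^2 + 1, so EG − F² = 25*u^2 + 25*v^2 + 1. Taking the positive square root: √(EG − F²) = sqrt(25*u^2 + 25*v^2 + 1). At (u, v) = (-3, -5): sqrt(851).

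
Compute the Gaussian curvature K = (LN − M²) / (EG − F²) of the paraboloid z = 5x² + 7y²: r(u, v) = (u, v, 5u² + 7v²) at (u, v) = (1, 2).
K = 28/156645

Coefficients of the first fundamental form: E = 100*u^2 + 1, F = 140*u*v, G = 196*v^2 + 1.
Coefficients of the second fundamental form: L = 10/sqrt(100*u^2 + 196*v^2 + 1), M = 0, N = 14/sqrt(100*u^2 + 196*v^2 + 1).
Assemble K = (LN − M²)/(EG − F²) = 140/(10000*u^4 + 39200*u^2*v^2 + 200*u^2 + 38416*v^4 + 392*v^2 + 1). At (u, v) = (1, 2): K = 28/156645.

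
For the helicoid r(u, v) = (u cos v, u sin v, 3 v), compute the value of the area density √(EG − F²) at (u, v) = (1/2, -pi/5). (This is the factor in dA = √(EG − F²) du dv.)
√(EG − F²)|_{(1/2, -pi/5)} = sqrt(37)/2

E = 1, F = 0, G = u^2 + 9, so EG − F² = u^2 + 9. Taking the positive square root: √(EG − F²) = sqrt(u^2 + 9). At (u, v) = (1/2, -pi/5): sqrt(37)/2.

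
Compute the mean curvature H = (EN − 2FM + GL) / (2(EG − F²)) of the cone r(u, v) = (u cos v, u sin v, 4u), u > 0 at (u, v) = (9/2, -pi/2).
H = 4*sqrt(17)/153

With E = 17, F = 0, G = u^2, L = 0, M = 0, N = 4*sqrt(17)*u^2/(17*Abs(u)), assemble
  H = (EN − 2FM + GL) / (2(EG − F²)) = 2*sqrt(17)/(17*Abs(u)).
At (u, v) = (9/2, -pi/2): H = 4*sqrt(17)/153.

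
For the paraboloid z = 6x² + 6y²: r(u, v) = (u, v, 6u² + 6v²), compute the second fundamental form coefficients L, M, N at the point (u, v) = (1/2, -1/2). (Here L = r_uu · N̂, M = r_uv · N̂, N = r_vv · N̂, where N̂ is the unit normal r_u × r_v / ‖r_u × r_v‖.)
L = 12*sqrt(73)/73;  M = 0;  N = 12*sqrt(73)/73

Compute the unit normal N̂(u, v) = (-12*u/sqrt(144*u^2 + 144*v^2 + 1), -12*v/sqrt(144*u^2 + 144*v^2 + 1), 1/sqrt(144*u^2 + 144*v^2 + 1)), and the second partials r_uu, r_uv, r_vv. Take dot products:
  L(u, v) = r_uu · N̂ = 12/sqrt(144*u^2 + 144*v^2 + 1),
  M(u, v) = r_uv · N̂ = 0,
  N(u, v) = r_vv · N̂ = 12/sqrt(144*u^2 + 144*v^2 + 1).
Evaluating at (u, v) = (1/2, -1/2):
  L = 12*sqrt(73)/73, M = 0, N = 12*sqrt(73)/73.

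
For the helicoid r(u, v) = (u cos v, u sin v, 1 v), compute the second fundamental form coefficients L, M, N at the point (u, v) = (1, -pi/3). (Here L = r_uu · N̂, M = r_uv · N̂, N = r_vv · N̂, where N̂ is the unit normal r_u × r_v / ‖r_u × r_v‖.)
L = 0;  M = -sqrt(2)/2;  N = 0

Compute the unit normal N̂(u, v) = (sin(v)/sqrt(u^2 + 1), -cos(v)/sqrt(u^2 + 1), u/sqrt(u^2 + 1)), and the second partials r_uu, r_uv, r_vv. Take dot products:
  L(u, v) = r_uu · N̂ = 0,
  M(u, v) = r_uv · N̂ = -1/sqrt(u^2 + 1),
  N(u, v) = r_vv · N̂ = 0.
Evaluating at (u, v) = (1, -pi/3):
  L = 0, M = -sqrt(2)/2, N = 0.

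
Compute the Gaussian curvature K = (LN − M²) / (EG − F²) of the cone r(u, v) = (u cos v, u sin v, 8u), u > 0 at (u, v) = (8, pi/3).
K = 0

Coefficients of the first fundamental form: E = 65, F = 0, G = u^2.
Coefficients of the second fundamental form: L = 0, M = 0, N = 8*sqrt(65)*u^2/(65*Abs(u)).
Assemble K = (LN − M²)/(EG − F²) = 0. At (u, v) = (8, pi/3): K = 0.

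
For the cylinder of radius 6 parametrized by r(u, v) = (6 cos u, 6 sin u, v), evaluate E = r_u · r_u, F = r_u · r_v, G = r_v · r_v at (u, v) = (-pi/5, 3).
E = 36;  F = 0;  G = 1

Partials: r_u = (-6*sin(u), 6*cos(u), 0), r_v = (0, 0, 1). As functions of (u, v):
  E = r_u · r_u = 36,
  F = r_u · r_v = 0,
  G = r_v · r_v = 1.
Evaluating at (u, v) = (-pi/5, 3): E = 36, F = 0, G = 1.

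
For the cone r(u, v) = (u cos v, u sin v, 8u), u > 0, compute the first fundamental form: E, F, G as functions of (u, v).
E = 65;  F = 0;  G = u^2

Compute partials: r_u = (cos(v), sin(v), 8), r_v = (-u*sin(v), u*cos(v), 0). Then
  E = r_u · r_u = 65,
  F = r_u · r_v = 0,
  G = r_v · r_v = u^2.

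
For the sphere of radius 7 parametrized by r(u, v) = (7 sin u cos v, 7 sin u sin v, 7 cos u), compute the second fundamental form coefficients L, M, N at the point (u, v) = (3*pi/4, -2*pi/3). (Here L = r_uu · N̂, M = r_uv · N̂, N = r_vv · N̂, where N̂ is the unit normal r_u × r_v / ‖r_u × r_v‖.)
L = -7;  M = 0;  N = -7/2

Compute the unit normal N̂(u, v) = (sin(u)^2*cos(v)/Abs(sin(u)), sin(u)^2*sin(v)/Abs(sin(u)), sin(2*u)/(2*Abs(sin(u)))), and the second partials r_uu, r_uv, r_vv. Take dot products:
  L(u, v) = r_uu · N̂ = -7*sin(u)/Abs(sin(u)),
  M(u, v) = r_uv · N̂ = 0,
  N(u, v) = r_vv · N̂ = -7*sin(u)^3/Abs(sin(u)).
Evaluating at (u, v) = (3*pi/4, -2*pi/3):
  L = -7, M = 0, N = -7/2.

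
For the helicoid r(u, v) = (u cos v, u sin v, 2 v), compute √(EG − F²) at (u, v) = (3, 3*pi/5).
√(EG − F²)|_{(3, 3*pi/5)} = sqrt(13)

E = 1, F = 0, G = u^2 + 4; EG − F² = u^2 + 4; √(EG − F²) = sqrt(u^2 + 4). At the given point: sqrt(13).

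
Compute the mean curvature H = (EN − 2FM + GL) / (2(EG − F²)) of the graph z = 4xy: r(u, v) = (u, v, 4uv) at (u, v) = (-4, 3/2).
H = 384*sqrt(293)/85849

With E = 16*v^2 + 1, F = 16*u*v, G = 16*u^2 + 1, L = 0, M = 4/sqrt(16*u^2 + 16*v^2 + 1), N = 0, assemble
  H = (EN − 2FM + GL) / (2(EG − F²)) = -64*u*v/(16*u^2 + 16*v^2 + 1)^(3/2).
At (u, v) = (-4, 3/2): H = 384*sqrt(293)/85849.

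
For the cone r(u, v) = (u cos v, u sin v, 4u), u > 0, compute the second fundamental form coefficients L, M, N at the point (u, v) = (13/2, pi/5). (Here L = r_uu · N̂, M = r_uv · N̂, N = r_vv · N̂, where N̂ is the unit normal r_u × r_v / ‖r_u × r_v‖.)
L = 0;  M = 0;  N = 26*sqrt(17)/17

Compute the unit normal N̂(u, v) = (-4*sqrt(17)*u*cos(v)/(17*Abs(u)), -4*sqrt(17)*u*sin(v)/(17*Abs(u)), sqrt(17)*u/(17*Abs(u))), and the second partials r_uu, r_uv, r_vv. Take dot products:
  L(u, v) = r_uu · N̂ = 0,
  M(u, v) = r_uv · N̂ = 0,
  N(u, v) = r_vv · N̂ = 4*sqrt(17)*u^2/(17*Abs(u)).
Evaluating at (u, v) = (13/2, pi/5):
  L = 0, M = 0, N = 26*sqrt(17)/17.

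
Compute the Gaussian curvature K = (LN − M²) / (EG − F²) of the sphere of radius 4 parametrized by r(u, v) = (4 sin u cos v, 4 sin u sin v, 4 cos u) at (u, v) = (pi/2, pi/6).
K = 1/16

Coefficients of the first fundamental form: E = 16, F = 0, G = 16*sin(u)^2.
Coefficients of the second fundamental form: L = -4*sin(u)/Abs(sin(u)), M = 0, N = -4*sin(u)^3/Abs(sin(u)).
Assemble K = (LN − M²)/(EG − F²) = 1/16. At (u, v) = (pi/2, pi/6): K = 1/16.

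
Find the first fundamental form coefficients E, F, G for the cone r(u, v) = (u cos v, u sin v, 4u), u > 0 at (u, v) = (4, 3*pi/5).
E = 17;  F = 0;  G = 16

Partials: r_u = (cos(v), sin(v), 4), r_v = (-u*sin(v), u*cos(v), 0). As functions of (u, v):
  E = r_u · r_u = 17,
  F = r_u · r_v = 0,
  G = r_v · r_v = u^2.
Evaluating at (u, v) = (4, 3*pi/5): E = 17, F = 0, G = 16.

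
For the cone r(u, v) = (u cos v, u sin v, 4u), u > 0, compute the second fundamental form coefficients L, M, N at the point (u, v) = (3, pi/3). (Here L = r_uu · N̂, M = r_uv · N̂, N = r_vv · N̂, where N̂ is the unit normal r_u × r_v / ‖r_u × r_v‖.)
L = 0;  M = 0;  N = 12*sqrt(17)/17

Compute the unit normal N̂(u, v) = (-4*sqrt(17)*u*cos(v)/(17*Abs(u)), -4*sqrt(17)*u*sin(v)/(17*Abs(u)), sqrt(17)*u/(17*Abs(u))), and the second partials r_uu, r_uv, r_vv. Take dot products:
  L(u, v) = r_uu · N̂ = 0,
  M(u, v) = r_uv · N̂ = 0,
  N(u, v) = r_vv · N̂ = 4*sqrt(17)*u^2/(17*Abs(u)).
Evaluating at (u, v) = (3, pi/3):
  L = 0, M = 0, N = 12*sqrt(17)/17.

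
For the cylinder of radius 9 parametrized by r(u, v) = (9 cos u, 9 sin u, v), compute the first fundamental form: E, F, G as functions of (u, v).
E = 81;  F = 0;  G = 1

Compute partials: r_u = (-9*sin(u), 9*cos(u), 0), r_v = (0, 0, 1). Then
  E = r_u · r_u = 81,
  F = r_u · r_v = 0,
  G = r_v · r_v = 1.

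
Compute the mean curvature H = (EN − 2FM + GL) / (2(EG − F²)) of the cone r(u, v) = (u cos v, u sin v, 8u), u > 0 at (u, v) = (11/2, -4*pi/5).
H = 8*sqrt(65)/715

With E = 65, F = 0, G = u^2, L = 0, M = 0, N = 8*sqrt(65)*u^2/(65*Abs(u)), assemble
  H = (EN − 2FM + GL) / (2(EG − F²)) = 4*sqrt(65)/(65*Abs(u)).
At (u, v) = (11/2, -4*pi/5): H = 8*sqrt(65)/715.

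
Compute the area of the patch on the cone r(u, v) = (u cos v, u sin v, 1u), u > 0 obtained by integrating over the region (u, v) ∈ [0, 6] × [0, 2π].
Area = 36*sqrt(2)*pi

Area = ∫∫ √(EG − F²) du dv with √(EG − F²) = sqrt(2)*Abs(u). Integrating over [0, 6] × [0, 2π] gives 36*sqrt(2)*pi.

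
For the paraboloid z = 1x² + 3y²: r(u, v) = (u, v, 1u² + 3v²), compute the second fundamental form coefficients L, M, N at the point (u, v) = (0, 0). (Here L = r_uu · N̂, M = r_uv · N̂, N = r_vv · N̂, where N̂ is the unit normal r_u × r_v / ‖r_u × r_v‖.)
L = 2;  M = 0;  N = 6

Compute the unit normal N̂(u, v) = (-2*u/sqrt(4*u^2 + 36*v^2 + 1), -6*v/sqrt(4*u^2 + 36*v^2 + 1), 1/sqrt(4*u^2 + 36*v^2 + 1)), and the second partials r_uu, r_uv, r_vv. Take dot products:
  L(u, v) = r_uu · N̂ = 2/sqrt(4*u^2 + 36*v^2 + 1),
  M(u, v) = r_uv · N̂ = 0,
  N(u, v) = r_vv · N̂ = 6/sqrt(4*u^2 + 36*v^2 + 1).
Evaluating at (u, v) = (0, 0):
  L = 2, M = 0, N = 6.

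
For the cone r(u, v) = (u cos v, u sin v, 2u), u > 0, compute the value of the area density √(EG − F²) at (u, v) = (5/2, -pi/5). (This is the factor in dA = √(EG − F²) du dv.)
√(EG − F²)|_{(5/2, -pi/5)} = 5*sqrt(5)/2

E = 5, F = 0, G = u^2, so EG − F² = 5*u^2. Taking the positive square root: √(EG − F²) = sqrt(5)*Abs(u). At (u, v) = (5/2, -pi/5): 5*sqrt(5)/2.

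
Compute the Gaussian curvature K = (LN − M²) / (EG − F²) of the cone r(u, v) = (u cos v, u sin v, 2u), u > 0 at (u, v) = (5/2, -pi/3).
K = 0

Coefficients of the first fundamental form: E = 5, F = 0, G = u^2.
Coefficients of the second fundamental form: L = 0, M = 0, N = 2*sqrt(5)*u^2/(5*Abs(u)).
Assemble K = (LN − M²)/(EG − F²) = 0. At (u, v) = (5/2, -pi/3): K = 0.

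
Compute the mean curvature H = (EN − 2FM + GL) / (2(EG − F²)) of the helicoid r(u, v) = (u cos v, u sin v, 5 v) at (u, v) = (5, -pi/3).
H = 0

With E = 1, F = 0, G = u^2 + 25, L = 0, M = -5/sqrt(u^2 + 25), N = 0, assemble
  H = (EN − 2FM + GL) / (2(EG − F²)) = 0.
At (u, v) = (5, -pi/3): H = 0.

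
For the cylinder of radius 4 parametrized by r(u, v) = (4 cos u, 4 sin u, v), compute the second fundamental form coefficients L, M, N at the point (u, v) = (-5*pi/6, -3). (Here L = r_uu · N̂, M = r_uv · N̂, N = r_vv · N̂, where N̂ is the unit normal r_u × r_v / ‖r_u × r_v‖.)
L = -4;  M = 0;  N = 0

Compute the unit normal N̂(u, v) = (cos(u), sin(u), 0), and the second partials r_uu, r_uv, r_vv. Take dot products:
  L(u, v) = r_uu · N̂ = -4,
  M(u, v) = r_uv · N̂ = 0,
  N(u, v) = r_vv · N̂ = 0.
Evaluating at (u, v) = (-5*pi/6, -3):
  L = -4, M = 0, N = 0.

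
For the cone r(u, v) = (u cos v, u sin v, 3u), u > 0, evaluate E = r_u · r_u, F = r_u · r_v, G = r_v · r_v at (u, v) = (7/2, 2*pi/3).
E = 10;  F = 0;  G = 49/4

Partials: r_u = (cos(v), sin(v), 3), r_v = (-u*sin(v), u*cos(v), 0). As functions of (u, v):
  E = r_u · r_u = 10,
  F = r_u · r_v = 0,
  G = r_v · r_v = u^2.
Evaluating at (u, v) = (7/2, 2*pi/3): E = 10, F = 0, G = 49/4.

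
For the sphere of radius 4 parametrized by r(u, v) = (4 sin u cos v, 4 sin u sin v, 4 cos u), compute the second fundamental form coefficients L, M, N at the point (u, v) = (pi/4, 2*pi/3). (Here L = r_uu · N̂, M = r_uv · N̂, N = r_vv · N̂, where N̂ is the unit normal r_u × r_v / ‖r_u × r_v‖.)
L = -4;  M = 0;  N = -2

Compute the unit normal N̂(u, v) = (sin(u)^2*cos(v)/Abs(sin(u)), sin(u)^2*sin(v)/Abs(sin(u)), sin(2*u)/(2*Abs(sin(u)))), and the second partials r_uu, r_uv, r_vv. Take dot products:
  L(u, v) = r_uu · N̂ = -4*sin(u)/Abs(sin(u)),
  M(u, v) = r_uv · N̂ = 0,
  N(u, v) = r_vv · N̂ = -4*sin(u)^3/Abs(sin(u)).
Evaluating at (u, v) = (pi/4, 2*pi/3):
  L = -4, M = 0, N = -2.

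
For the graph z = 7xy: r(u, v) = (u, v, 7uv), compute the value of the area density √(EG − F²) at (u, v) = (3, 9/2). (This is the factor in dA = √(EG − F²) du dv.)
√(EG − F²)|_{(3, 9/2)} = sqrt(5737)/2

E = 49*v^2 + 1, F = 49*u*v, G = 49*u^2 + 1, so EG − F² = 49*u^2 + 49*v^2 + 1. Taking the positive square root: √(EG − F²) = sqrt(49*u^2 + 49*v^2 + 1). At (u, v) = (3, 9/2): sqrt(5737)/2.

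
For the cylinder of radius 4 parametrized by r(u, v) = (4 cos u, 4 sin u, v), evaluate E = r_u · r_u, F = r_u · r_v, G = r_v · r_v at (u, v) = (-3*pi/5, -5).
E = 16;  F = 0;  G = 1

Partials: r_u = (-4*sin(u), 4*cos(u), 0), r_v = (0, 0, 1). As functions of (u, v):
  E = r_u · r_u = 16,
  F = r_u · r_v = 0,
  G = r_v · r_v = 1.
Evaluating at (u, v) = (-3*pi/5, -5): E = 16, F = 0, G = 1.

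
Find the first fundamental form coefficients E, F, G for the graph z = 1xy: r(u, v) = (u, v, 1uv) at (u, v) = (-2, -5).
E = 26;  F = 10;  G = 5

Partials: r_u = (1, 0, v), r_v = (0, 1, u). As functions of (u, v):
  E = r_u · r_u = v^2 + 1,
  F = r_u · r_v = u*v,
  G = r_v · r_v = u^2 + 1.
Evaluating at (u, v) = (-2, -5): E = 26, F = 10, G = 5.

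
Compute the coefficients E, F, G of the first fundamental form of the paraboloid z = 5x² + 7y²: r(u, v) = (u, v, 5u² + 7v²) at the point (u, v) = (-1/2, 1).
E = 26;  F = -70;  G = 197

Partials: r_u = (1, 0, 10*u), r_v = (0, 1, 14*v). As functions of (u, v):
  E = r_u · r_u = 100*u^2 + 1,
  F = r_u · r_v = 140*u*v,
  G = r_v · r_v = 196*v^2 + 1.
Evaluating at (u, v) = (-1/2, 1): E = 26, F = -70, G = 197.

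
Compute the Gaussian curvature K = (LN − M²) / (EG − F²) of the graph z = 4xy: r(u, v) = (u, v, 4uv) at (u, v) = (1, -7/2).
K = -16/45369

Coefficients of the first fundamental form: E = 16*v^2 + 1, F = 16*u*v, G = 16*u^2 + 1.
Coefficients of the second fundamental form: L = 0, M = 4/sqrt(16*u^2 + 16*v^2 + 1), N = 0.
Assemble K = (LN − M²)/(EG − F²) = -16/(256*u^4 + 512*u^2*v^2 + 32*u^2 + 256*v^4 + 32*v^2 + 1). At (u, v) = (1, -7/2): K = -16/45369.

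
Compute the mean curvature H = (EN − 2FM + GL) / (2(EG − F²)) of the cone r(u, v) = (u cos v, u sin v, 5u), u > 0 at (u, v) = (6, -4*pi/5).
H = 5*sqrt(26)/312

With E = 26, F = 0, G = u^2, L = 0, M = 0, N = 5*sqrt(26)*u^2/(26*Abs(u)), assemble
  H = (EN − 2FM + GL) / (2(EG − F²)) = 5*sqrt(26)/(52*Abs(u)).
At (u, v) = (6, -4*pi/5): H = 5*sqrt(26)/312.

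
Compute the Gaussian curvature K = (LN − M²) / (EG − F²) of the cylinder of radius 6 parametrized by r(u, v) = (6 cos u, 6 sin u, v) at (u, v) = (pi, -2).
K = 0

Coefficients of the first fundamental form: E = 36, F = 0, G = 1.
Coefficients of the second fundamental form: L = -6, M = 0, N = 0.
Assemble K = (LN − M²)/(EG − F²) = 0. At (u, v) = (pi, -2): K = 0.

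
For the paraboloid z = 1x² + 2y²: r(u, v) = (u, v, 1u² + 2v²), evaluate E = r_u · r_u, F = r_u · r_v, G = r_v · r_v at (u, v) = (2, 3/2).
E = 17;  F = 24;  G = 37

Partials: r_u = (1, 0, 2*u), r_v = (0, 1, 4*v). As functions of (u, v):
  E = r_u · r_u = 4*u^2 + 1,
  F = r_u · r_v = 8*u*v,
  G = r_v · r_v = 16*v^2 + 1.
Evaluating at (u, v) = (2, 3/2): E = 17, F = 24, G = 37.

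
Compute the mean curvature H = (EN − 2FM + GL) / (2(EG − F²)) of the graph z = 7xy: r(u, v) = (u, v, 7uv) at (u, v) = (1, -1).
H = 343*sqrt(11)/3267

With E = 49*v^2 + 1, F = 49*u*v, G = 49*u^2 + 1, L = 0, M = 7/sqrt(49*u^2 + 49*v^2 + 1), N = 0, assemble
  H = (EN − 2FM + GL) / (2(EG − F²)) = -343*u*v/(49*u^2 + 49*v^2 + 1)^(3/2).
At (u, v) = (1, -1): H = 343*sqrt(11)/3267.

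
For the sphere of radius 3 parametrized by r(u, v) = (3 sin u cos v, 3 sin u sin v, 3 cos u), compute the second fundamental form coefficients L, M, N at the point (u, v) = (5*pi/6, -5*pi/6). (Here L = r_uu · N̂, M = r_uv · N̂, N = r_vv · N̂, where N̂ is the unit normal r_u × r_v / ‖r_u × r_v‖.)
L = -3;  M = 0;  N = -3/4

Compute the unit normal N̂(u, v) = (sin(u)^2*cos(v)/Abs(sin(u)), sin(u)^2*sin(v)/Abs(sin(u)), sin(2*u)/(2*Abs(sin(u)))), and the second partials r_uu, r_uv, r_vv. Take dot products:
  L(u, v) = r_uu · N̂ = -3*sin(u)/Abs(sin(u)),
  M(u, v) = r_uv · N̂ = 0,
  N(u, v) = r_vv · N̂ = -3*sin(u)^3/Abs(sin(u)).
Evaluating at (u, v) = (5*pi/6, -5*pi/6):
  L = -3, M = 0, N = -3/4.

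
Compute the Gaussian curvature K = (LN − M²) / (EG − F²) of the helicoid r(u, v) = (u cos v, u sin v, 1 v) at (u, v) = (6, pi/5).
K = -1/1369

Coefficients of the first fundamental form: E = 1, F = 0, G = u^2 + 1.
Coefficients of the second fundamental form: L = 0, M = -1/sqrt(u^2 + 1), N = 0.
Assemble K = (LN − M²)/(EG − F²) = -1/(u^2 + 1)^2. At (u, v) = (6, pi/5): K = -1/1369.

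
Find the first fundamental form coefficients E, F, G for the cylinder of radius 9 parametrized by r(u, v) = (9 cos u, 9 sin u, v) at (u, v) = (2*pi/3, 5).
E = 81;  F = 0;  G = 1

Partials: r_u = (-9*sin(u), 9*cos(u), 0), r_v = (0, 0, 1). As functions of (u, v):
  E = r_u · r_u = 81,
  F = r_u · r_v = 0,
  G = r_v · r_v = 1.
Evaluating at (u, v) = (2*pi/3, 5): E = 81, F = 0, G = 1.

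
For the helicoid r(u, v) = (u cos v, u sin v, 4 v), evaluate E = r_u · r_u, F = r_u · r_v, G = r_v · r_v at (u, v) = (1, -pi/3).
E = 1;  F = 0;  G = 17

Partials: r_u = (cos(v), sin(v), 0), r_v = (-u*sin(v), u*cos(v), 4). As functions of (u, v):
  E = r_u · r_u = 1,
  F = r_u · r_v = 0,
  G = r_v · r_v = u^2 + 16.
Evaluating at (u, v) = (1, -pi/3): E = 1, F = 0, G = 17.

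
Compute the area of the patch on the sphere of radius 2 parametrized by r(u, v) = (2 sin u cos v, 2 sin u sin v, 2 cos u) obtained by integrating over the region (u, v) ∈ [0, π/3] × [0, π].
Area = 2*pi

Area = ∫∫ √(EG − F²) du dv with √(EG − F²) = 4*Abs(sin(u)). Integrating over [0, π/3] × [0, π] gives 2*pi.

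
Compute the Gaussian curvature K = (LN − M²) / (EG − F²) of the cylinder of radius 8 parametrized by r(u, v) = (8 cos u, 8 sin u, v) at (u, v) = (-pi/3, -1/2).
K = 0

Coefficients of the first fundamental form: E = 64, F = 0, G = 1.
Coefficients of the second fundamental form: L = -8, M = 0, N = 0.
Assemble K = (LN − M²)/(EG − F²) = 0. At (u, v) = (-pi/3, -1/2): K = 0.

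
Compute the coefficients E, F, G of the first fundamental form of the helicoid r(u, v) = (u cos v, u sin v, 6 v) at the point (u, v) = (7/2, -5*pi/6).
E = 1;  F = 0;  G = 193/4

Partials: r_u = (cos(v), sin(v), 0), r_v = (-u*sin(v), u*cos(v), 6). As functions of (u, v):
  E = r_u · r_u = 1,
  F = r_u · r_v = 0,
  G = r_v · r_v = u^2 + 36.
Evaluating at (u, v) = (7/2, -5*pi/6): E = 1, F = 0, G = 193/4.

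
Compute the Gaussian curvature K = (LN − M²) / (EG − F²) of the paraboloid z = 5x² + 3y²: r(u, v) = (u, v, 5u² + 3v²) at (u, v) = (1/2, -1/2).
K = 12/245

Coefficients of the first fundamental form: E = 100*u^2 + 1, F = 60*u*v, G = 36*v^2 + 1.
Coefficients of the second fundamental form: L = 10/sqrt(100*u^2 + 36*v^2 + 1), M = 0, N = 6/sqrt(100*u^2 + 36*v^2 + 1).
Assemble K = (LN − M²)/(EG − F²) = 60/(10000*u^4 + 7200*u^2*v^2 + 200*u^2 + 1296*v^4 + 72*v^2 + 1). At (u, v) = (1/2, -1/2): K = 12/245.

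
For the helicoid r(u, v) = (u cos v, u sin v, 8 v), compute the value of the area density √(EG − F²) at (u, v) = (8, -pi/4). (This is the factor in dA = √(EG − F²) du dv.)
√(EG − F²)|_{(8, -pi/4)} = 8*sqrt(2)

E = 1, F = 0, G = u^2 + 64, so EG − F² = u^2 + 64. Taking the positive square root: √(EG − F²) = sqrt(u^2 + 64). At (u, v) = (8, -pi/4): 8*sqrt(2).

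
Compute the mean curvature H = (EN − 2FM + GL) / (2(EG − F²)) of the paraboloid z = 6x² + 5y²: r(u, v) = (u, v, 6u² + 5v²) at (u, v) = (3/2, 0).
H = 1631*sqrt(13)/21125

With E = 144*u^2 + 1, F = 120*u*v, G = 100*v^2 + 1, L = 12/sqrt(144*u^2 + 100*v^2 + 1), M = 0, N = 10/sqrt(144*u^2 + 100*v^2 + 1), assemble
  H = (EN − 2FM + GL) / (2(EG − F²)) = (720*u^2 + 600*v^2 + 11)/(144*u^2 + 100*v^2 + 1)^(3/2).
At (u, v) = (3/2, 0): H = 1631*sqrt(13)/21125.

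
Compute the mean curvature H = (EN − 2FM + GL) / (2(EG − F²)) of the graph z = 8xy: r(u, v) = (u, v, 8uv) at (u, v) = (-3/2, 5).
H = 768*sqrt(1745)/609005

With E = 64*v^2 + 1, F = 64*u*v, G = 64*u^2 + 1, L = 0, M = 8/sqrt(64*u^2 + 64*v^2 + 1), N = 0, assemble
  H = (EN − 2FM + GL) / (2(EG − F²)) = -512*u*v/(64*u^2 + 64*v^2 + 1)^(3/2).
At (u, v) = (-3/2, 5): H = 768*sqrt(1745)/609005.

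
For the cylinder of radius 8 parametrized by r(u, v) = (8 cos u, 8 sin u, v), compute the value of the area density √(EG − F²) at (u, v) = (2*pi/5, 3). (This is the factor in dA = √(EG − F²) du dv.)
√(EG − F²)|_{(2*pi/5, 3)} = 8

E = 64, F = 0, G = 1, so EG − F² = 64. Taking the positive square root: √(EG − F²) = 8. At (u, v) = (2*pi/5, 3): 8.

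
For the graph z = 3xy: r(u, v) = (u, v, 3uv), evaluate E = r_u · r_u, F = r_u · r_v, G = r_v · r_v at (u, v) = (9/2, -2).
E = 37;  F = -81;  G = 733/4

Partials: r_u = (1, 0, 3*v), r_v = (0, 1, 3*u). As functions of (u, v):
  E = r_u · r_u = 9*v^2 + 1,
  F = r_u · r_v = 9*u*v,
  G = r_v · r_v = 9*u^2 + 1.
Evaluating at (u, v) = (9/2, -2): E = 37, F = -81, G = 733/4.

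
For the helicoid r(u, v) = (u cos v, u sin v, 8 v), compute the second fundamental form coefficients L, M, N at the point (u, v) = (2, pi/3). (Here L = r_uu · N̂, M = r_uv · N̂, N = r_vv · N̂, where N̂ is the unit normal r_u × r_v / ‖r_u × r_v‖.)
L = 0;  M = -4*sqrt(17)/17;  N = 0

Compute the unit normal N̂(u, v) = (8*sin(v)/sqrt(u^2 + 64), -8*cos(v)/sqrt(u^2 + 64), u/sqrt(u^2 + 64)), and the second partials r_uu, r_uv, r_vv. Take dot products:
  L(u, v) = r_uu · N̂ = 0,
  M(u, v) = r_uv · N̂ = -8/sqrt(u^2 + 64),
  N(u, v) = r_vv · N̂ = 0.
Evaluating at (u, v) = (2, pi/3):
  L = 0, M = -4*sqrt(17)/17, N = 0.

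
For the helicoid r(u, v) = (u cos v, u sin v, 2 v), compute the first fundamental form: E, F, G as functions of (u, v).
E = 1;  F = 0;  G = u^2 + 4

Compute partials: r_u = (cos(v), sin(v), 0), r_v = (-u*sin(v), u*cos(v), 2). Then
  E = r_u · r_u = 1,
  F = r_u · r_v = 0,
  G = r_v · r_v = u^2 + 4.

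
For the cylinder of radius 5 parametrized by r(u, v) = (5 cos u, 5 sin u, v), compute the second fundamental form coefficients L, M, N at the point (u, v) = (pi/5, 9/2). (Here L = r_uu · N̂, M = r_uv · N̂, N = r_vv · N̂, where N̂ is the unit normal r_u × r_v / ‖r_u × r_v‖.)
L = -5;  M = 0;  N = 0

Compute the unit normal N̂(u, v) = (cos(u), sin(u), 0), and the second partials r_uu, r_uv, r_vv. Take dot products:
  L(u, v) = r_uu · N̂ = -5,
  M(u, v) = r_uv · N̂ = 0,
  N(u, v) = r_vv · N̂ = 0.
Evaluating at (u, v) = (pi/5, 9/2):
  L = -5, M = 0, N = 0.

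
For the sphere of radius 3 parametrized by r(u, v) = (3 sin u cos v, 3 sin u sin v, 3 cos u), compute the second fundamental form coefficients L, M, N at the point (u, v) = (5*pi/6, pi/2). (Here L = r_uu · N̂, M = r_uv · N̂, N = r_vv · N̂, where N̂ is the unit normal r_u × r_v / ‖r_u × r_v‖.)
L = -3;  M = 0;  N = -3/4

Compute the unit normal N̂(u, v) = (sin(u)^2*cos(v)/Abs(sin(u)), sin(u)^2*sin(v)/Abs(sin(u)), sin(2*u)/(2*Abs(sin(u)))), and the second partials r_uu, r_uv, r_vv. Take dot products:
  L(u, v) = r_uu · N̂ = -3*sin(u)/Abs(sin(u)),
  M(u, v) = r_uv · N̂ = 0,
  N(u, v) = r_vv · N̂ = -3*sin(u)^3/Abs(sin(u)).
Evaluating at (u, v) = (5*pi/6, pi/2):
  L = -3, M = 0, N = -3/4.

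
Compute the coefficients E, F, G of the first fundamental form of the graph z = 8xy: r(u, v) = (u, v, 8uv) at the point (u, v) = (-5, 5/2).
E = 401;  F = -800;  G = 1601

Partials: r_u = (1, 0, 8*v), r_v = (0, 1, 8*u). As functions of (u, v):
  E = r_u · r_u = 64*v^2 + 1,
  F = r_u · r_v = 64*u*v,
  G = r_v · r_v = 64*u^2 + 1.
Evaluating at (u, v) = (-5, 5/2): E = 401, F = -800, G = 1601.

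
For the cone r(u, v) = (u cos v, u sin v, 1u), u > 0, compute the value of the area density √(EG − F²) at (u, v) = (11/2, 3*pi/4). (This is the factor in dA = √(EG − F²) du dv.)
√(EG − F²)|_{(11/2, 3*pi/4)} = 11*sqrt(2)/2

E = 2, F = 0, G = u^2, so EG − F² = 2*u^2. Taking the positive square root: √(EG − F²) = sqrt(2)*Abs(u). At (u, v) = (11/2, 3*pi/4): 11*sqrt(2)/2.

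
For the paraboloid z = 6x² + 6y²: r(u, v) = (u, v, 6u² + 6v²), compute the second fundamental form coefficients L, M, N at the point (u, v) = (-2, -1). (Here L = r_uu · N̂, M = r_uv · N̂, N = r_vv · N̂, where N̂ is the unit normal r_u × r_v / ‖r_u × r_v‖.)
L = 12*sqrt(721)/721;  M = 0;  N = 12*sqrt(721)/721

Compute the unit normal N̂(u, v) = (-12*u/sqrt(144*u^2 + 144*v^2 + 1), -12*v/sqrt(144*u^2 + 144*v^2 + 1), 1/sqrt(144*u^2 + 144*v^2 + 1)), and the second partials r_uu, r_uv, r_vv. Take dot products:
  L(u, v) = r_uu · N̂ = 12/sqrt(144*u^2 + 144*v^2 + 1),
  M(u, v) = r_uv · N̂ = 0,
  N(u, v) = r_vv · N̂ = 12/sqrt(144*u^2 + 144*v^2 + 1).
Evaluating at (u, v) = (-2, -1):
  L = 12*sqrt(721)/721, M = 0, N = 12*sqrt(721)/721.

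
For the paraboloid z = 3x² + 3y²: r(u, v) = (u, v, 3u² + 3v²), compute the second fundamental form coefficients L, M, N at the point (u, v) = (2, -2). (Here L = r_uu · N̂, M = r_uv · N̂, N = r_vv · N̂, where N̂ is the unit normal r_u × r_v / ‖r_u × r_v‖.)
L = 6/17;  M = 0;  N = 6/17

Compute the unit normal N̂(u, v) = (-6*u/sqrt(36*u^2 + 36*v^2 + 1), -6*v/sqrt(36*u^2 + 36*v^2 + 1), 1/sqrt(36*u^2 + 36*v^2 + 1)), and the second partials r_uu, r_uv, r_vv. Take dot products:
  L(u, v) = r_uu · N̂ = 6/sqrt(36*u^2 + 36*v^2 + 1),
  M(u, v) = r_uv · N̂ = 0,
  N(u, v) = r_vv · N̂ = 6/sqrt(36*u^2 + 36*v^2 + 1).
Evaluating at (u, v) = (2, -2):
  L = 6/17, M = 0, N = 6/17.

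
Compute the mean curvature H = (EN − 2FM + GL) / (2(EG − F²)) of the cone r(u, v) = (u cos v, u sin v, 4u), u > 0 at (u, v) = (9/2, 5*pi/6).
H = 4*sqrt(17)/153

With E = 17, F = 0, G = u^2, L = 0, M = 0, N = 4*sqrt(17)*u^2/(17*Abs(u)), assemble
  H = (EN − 2FM + GL) / (2(EG − F²)) = 2*sqrt(17)/(17*Abs(u)).
At (u, v) = (9/2, 5*pi/6): H = 4*sqrt(17)/153.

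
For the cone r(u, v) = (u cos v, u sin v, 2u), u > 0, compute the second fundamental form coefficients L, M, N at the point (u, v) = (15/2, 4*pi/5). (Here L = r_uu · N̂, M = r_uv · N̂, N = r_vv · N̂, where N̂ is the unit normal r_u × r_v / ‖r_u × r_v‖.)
L = 0;  M = 0;  N = 3*sqrt(5)

Compute the unit normal N̂(u, v) = (-2*sqrt(5)*u*cos(v)/(5*Abs(u)), -2*sqrt(5)*u*sin(v)/(5*Abs(u)), sqrt(5)*u/(5*Abs(u))), and the second partials r_uu, r_uv, r_vv. Take dot products:
  L(u, v) = r_uu · N̂ = 0,
  M(u, v) = r_uv · N̂ = 0,
  N(u, v) = r_vv · N̂ = 2*sqrt(5)*u^2/(5*Abs(u)).
Evaluating at (u, v) = (15/2, 4*pi/5):
  L = 0, M = 0, N = 3*sqrt(5).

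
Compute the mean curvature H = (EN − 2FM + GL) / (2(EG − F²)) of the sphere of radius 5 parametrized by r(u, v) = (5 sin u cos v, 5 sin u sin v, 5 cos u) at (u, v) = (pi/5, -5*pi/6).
H = -1/5

With E = 25, F = 0, G = 25*sin(u)^2, L = -5*sin(u)/Abs(sin(u)), M = 0, N = -5*sin(u)^3/Abs(sin(u)), assemble
  H = (EN − 2FM + GL) / (2(EG − F²)) = -sin(u)/(5*Abs(sin(u))).
At (u, v) = (pi/5, -5*pi/6): H = -1/5.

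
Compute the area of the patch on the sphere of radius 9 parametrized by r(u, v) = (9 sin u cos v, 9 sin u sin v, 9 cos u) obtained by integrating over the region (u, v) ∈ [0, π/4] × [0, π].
Area = 81*pi*(2 - sqrt(2))/2

Area = ∫∫ √(EG − F²) du dv with √(EG − F²) = 81*Abs(sin(u)). Integrating over [0, π/4] × [0, π] gives 81*pi*(2 - sqrt(2))/2.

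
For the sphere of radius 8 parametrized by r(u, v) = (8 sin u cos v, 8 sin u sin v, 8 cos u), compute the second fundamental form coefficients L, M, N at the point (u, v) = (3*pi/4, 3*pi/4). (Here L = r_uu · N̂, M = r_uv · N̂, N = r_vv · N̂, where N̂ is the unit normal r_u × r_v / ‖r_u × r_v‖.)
L = -8;  M = 0;  N = -4

Compute the unit normal N̂(u, v) = (sin(u)^2*cos(v)/Abs(sin(u)), sin(u)^2*sin(v)/Abs(sin(u)), sin(2*u)/(2*Abs(sin(u)))), and the second partials r_uu, r_uv, r_vv. Take dot products:
  L(u, v) = r_uu · N̂ = -8*sin(u)/Abs(sin(u)),
  M(u, v) = r_uv · N̂ = 0,
  N(u, v) = r_vv · N̂ = -8*sin(u)^3/Abs(sin(u)).
Evaluating at (u, v) = (3*pi/4, 3*pi/4):
  L = -8, M = 0, N = -4.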